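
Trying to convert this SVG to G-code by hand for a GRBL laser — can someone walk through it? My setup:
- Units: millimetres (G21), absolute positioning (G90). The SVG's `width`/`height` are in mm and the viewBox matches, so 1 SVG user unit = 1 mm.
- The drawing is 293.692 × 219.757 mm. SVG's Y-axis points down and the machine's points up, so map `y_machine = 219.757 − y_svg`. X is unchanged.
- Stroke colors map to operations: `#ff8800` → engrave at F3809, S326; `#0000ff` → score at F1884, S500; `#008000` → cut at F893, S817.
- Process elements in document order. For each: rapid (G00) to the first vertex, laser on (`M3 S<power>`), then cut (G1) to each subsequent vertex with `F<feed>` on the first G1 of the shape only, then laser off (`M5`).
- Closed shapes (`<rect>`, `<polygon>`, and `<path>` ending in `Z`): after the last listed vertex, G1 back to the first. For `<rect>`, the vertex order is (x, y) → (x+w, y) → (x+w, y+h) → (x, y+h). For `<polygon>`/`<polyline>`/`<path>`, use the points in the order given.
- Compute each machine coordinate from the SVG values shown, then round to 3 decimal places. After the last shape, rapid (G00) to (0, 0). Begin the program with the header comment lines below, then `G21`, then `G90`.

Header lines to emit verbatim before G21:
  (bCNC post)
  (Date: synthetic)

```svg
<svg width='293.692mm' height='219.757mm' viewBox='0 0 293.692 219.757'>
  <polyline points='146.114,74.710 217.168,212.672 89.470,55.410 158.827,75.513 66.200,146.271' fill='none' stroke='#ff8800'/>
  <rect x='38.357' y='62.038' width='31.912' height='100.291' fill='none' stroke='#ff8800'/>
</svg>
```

(bCNC post)
(Date: synthetic)
G21
G90
G00 X146.114 Y145.047
M3 S326
G1 X217.168 Y7.085 F3809
G1 X89.470 Y164.347
G1 X158.827 Y144.244
G1 X66.200 Y73.486
M5
G00 X38.357 Y157.719
M3 S326
G1 X70.269 Y157.719 F3809
G1 X70.269 Y57.428
G1 X38.357 Y57.428
G1 X38.357 Y157.719
M5
G00 X0.000 Y0.000

Since the viewBox matches the mm dimensions, user units are millimetres directly. The only transform is the Y-flip y_m = 219.757 − y_svg.

Shape 1 is a open polyline drawn with `<polyline>`. Its stroke #ff8800 means engrave at S326, F3809. After flipping Y the toolpath is (146.114,145.047) → (217.168,7.085) → (89.470,164.347) → (158.827,144.244) → (66.200,73.486).

Shape 2 is a rectangle drawn with `<rect>`. Its stroke #ff8800 means engrave at S326, F3809. After flipping Y the toolpath is (38.357,157.719) → (70.269,157.719) → (70.269,57.428) → (38.357,57.428) → (38.357,157.719), returning to the start.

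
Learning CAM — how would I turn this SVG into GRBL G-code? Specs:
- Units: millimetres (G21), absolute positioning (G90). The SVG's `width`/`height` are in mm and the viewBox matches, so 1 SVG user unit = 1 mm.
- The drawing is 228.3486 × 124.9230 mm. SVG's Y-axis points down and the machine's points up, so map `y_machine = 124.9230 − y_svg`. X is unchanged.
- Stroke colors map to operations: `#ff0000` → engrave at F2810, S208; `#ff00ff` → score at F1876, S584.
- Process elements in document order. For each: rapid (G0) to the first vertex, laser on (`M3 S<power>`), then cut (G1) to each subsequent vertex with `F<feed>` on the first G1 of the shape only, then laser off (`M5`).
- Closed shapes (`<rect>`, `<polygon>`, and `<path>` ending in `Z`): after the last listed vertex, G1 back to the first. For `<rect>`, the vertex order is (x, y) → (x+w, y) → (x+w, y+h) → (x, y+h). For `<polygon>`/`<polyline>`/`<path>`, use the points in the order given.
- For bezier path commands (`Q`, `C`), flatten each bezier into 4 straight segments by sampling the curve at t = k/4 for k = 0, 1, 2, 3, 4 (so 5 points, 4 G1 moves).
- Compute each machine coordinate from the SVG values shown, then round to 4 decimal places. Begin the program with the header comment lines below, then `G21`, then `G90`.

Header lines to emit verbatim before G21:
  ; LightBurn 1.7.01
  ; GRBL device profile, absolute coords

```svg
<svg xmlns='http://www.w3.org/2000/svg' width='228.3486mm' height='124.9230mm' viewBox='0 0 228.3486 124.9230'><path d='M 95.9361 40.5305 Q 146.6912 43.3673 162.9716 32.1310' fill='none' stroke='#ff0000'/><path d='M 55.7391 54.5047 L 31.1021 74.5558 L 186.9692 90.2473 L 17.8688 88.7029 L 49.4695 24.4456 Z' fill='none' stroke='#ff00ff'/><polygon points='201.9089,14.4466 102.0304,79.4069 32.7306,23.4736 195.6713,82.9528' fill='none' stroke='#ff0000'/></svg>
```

viewBox `0 0 228.3486 124.9230` with mm width/height → 1 unit = 1 mm. Flip: y_m = 124.9230 − y_svg.

**Shape 1** — `<path>` quadratic bezier, stroke `#ff0000` → engrave (S208, F2810). Control points (SVG): P0=(95.9361,40.5305), P1=(146.6912,43.3673), P2=(162.9716,32.1310); sampled at t=k/4. Machine vertices: (95.9361,84.3925) → (119.1590,83.8537) → (138.0725,85.0740) → (152.6767,88.0534) → (162.9716,92.7920). Open path.

**Shape 2** — `<path>` closed polygon, stroke `#ff00ff` → score (S584, F1876). Machine vertices: (55.7391,70.4183) → (31.1021,50.3672) → (186.9692,34.6757) → (17.8688,36.2201) → (49.4695,100.4774) → (55.7391,70.4183). Closed: final G1 returns to the first vertex.

**Shape 3** — `<polygon>` closed polygon, stroke `#ff0000` → engrave (S208, F2810). Machine vertices: (201.9089,110.4764) → (102.0304,45.5161) → (32.7306,101.4494) → (195.6713,41.9702) → (201.9089,110.4764). Closed: final G1 returns to the first vertex.

; LightBurn 1.7.01
; GRBL device profile, absolute coords
G21
G90
G0 X95.9361 Y84.3925
M3 S208
G1 X119.1590 Y83.8537 F2810
G1 X138.0725 Y85.0740
G1 X152.6767 Y88.0534
G1 X162.9716 Y92.7920
M5
G0 X55.7391 Y70.4183
M3 S584
G1 X31.1021 Y50.3672 F1876
G1 X186.9692 Y34.6757
G1 X17.8688 Y36.2201
G1 X49.4695 Y100.4774
G1 X55.7391 Y70.4183
M5
G0 X201.9089 Y110.4764
M3 S208
G1 X102.0304 Y45.5161 F2810
G1 X32.7306 Y101.4494
G1 X195.6713 Y41.9702
G1 X201.9089 Y110.4764
M5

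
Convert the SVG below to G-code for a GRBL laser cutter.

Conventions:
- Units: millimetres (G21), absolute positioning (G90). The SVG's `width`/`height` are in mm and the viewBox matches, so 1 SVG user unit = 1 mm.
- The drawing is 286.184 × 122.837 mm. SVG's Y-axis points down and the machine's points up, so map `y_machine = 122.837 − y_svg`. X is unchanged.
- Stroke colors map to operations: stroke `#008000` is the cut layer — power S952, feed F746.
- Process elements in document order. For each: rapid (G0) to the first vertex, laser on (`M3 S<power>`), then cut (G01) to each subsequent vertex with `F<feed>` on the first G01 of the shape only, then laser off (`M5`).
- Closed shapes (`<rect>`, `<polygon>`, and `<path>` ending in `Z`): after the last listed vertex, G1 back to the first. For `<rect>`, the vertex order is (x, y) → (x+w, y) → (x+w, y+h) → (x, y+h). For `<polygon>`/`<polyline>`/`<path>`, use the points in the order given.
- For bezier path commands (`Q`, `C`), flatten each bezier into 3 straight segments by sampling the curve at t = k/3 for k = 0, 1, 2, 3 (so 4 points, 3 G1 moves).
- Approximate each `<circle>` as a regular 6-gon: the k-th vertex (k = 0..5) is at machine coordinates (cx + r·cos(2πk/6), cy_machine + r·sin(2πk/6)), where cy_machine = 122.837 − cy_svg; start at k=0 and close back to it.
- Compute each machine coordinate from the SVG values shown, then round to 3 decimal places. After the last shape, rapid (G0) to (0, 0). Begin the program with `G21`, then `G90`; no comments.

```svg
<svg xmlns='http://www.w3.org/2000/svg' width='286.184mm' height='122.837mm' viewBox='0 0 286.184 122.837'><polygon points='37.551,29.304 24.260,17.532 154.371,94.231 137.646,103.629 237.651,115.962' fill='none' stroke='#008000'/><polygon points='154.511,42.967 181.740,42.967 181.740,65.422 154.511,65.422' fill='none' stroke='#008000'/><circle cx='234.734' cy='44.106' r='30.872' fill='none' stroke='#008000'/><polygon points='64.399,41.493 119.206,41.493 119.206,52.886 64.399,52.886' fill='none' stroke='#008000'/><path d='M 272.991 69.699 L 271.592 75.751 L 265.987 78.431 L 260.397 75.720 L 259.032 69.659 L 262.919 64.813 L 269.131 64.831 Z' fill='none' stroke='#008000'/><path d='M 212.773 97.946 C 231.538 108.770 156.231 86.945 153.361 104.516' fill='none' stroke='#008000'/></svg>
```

viewBox `0 0 286.184 122.837` with mm width/height → 1 unit = 1 mm. Flip: y_m = 122.837 − y_svg.

**Shape 1** — `<polygon>` closed polygon, stroke `#008000` → cut (S952, F746). Machine vertices: (37.551,93.533) → (24.260,105.305) → (154.371,28.606) → (137.646,19.208) → (237.651,6.875) → (37.551,93.533). Closed: final G1 returns to the first vertex.

**Shape 2** — `<polygon>` rectangle, stroke `#008000` → cut (S952, F746). Machine vertices: (154.511,79.870) → (181.740,79.870) → (181.740,57.415) → (154.511,57.415) → (154.511,79.870). Closed: final G1 returns to the first vertex.

**Shape 3** — `<circle>` circle, stroke `#008000` → cut (S952, F746). Machine vertices: (265.606,78.731) → (250.170,105.467) → (219.298,105.467) → (203.862,78.731) → (219.298,51.995) → (250.170,51.995) → (265.606,78.731). Closed: final G1 returns to the first vertex.

**Shape 4** — `<polygon>` rectangle, stroke `#008000` → cut (S952, F746). Machine vertices: (64.399,81.344) → (119.206,81.344) → (119.206,69.951) → (64.399,69.951) → (64.399,81.344). Closed: final G1 returns to the first vertex.

**Shape 5** — `<path>` regular polygon, stroke `#008000` → cut (S952, F746). Machine vertices: (272.991,53.138) → (271.592,47.086) → (265.987,44.406) → (260.397,47.117) → (259.032,53.178) → (262.919,58.024) → (269.131,58.006) → (272.991,53.138). Closed: final G1 returns to the first vertex.

**Shape 6** — `<path>` cubic bezier, stroke `#008000` → cut (S952, F746). Control points (SVG): P0=(212.773,97.946), P1=(231.538,108.770), P2=(156.231,86.945), P3=(153.361,104.516); sampled at t=k/3. Machine vertices: (212.773,24.891) → (206.348,22.282) → (174.210,25.428) → (153.361,18.321). Open path.

G21
G90
G0 X37.551 Y93.533
M3 S952
G01 X24.260 Y105.305 F746
G01 X154.371 Y28.606
G01 X137.646 Y19.208
G01 X237.651 Y6.875
G01 X37.551 Y93.533
M5
G0 X154.511 Y79.870
M3 S952
G01 X181.740 Y79.870 F746
G01 X181.740 Y57.415
G01 X154.511 Y57.415
G01 X154.511 Y79.870
M5
G0 X265.606 Y78.731
M3 S952
G01 X250.170 Y105.467 F746
G01 X219.298 Y105.467
G01 X203.862 Y78.731
G01 X219.298 Y51.995
G01 X250.170 Y51.995
G01 X265.606 Y78.731
M5
G0 X64.399 Y81.344
M3 S952
G01 X119.206 Y81.344 F746
G01 X119.206 Y69.951
G01 X64.399 Y69.951
G01 X64.399 Y81.344
M5
G0 X272.991 Y53.138
M3 S952
G01 X271.592 Y47.086 F746
G01 X265.987 Y44.406
G01 X260.397 Y47.117
G01 X259.032 Y53.178
G01 X262.919 Y58.024
G01 X269.131 Y58.006
G01 X272.991 Y53.138
M5
G0 X212.773 Y24.891
M3 S952
G01 X206.348 Y22.282 F746
G01 X174.210 Y25.428
G01 X153.361 Y18.321
M5
G0 X0.000 Y0.000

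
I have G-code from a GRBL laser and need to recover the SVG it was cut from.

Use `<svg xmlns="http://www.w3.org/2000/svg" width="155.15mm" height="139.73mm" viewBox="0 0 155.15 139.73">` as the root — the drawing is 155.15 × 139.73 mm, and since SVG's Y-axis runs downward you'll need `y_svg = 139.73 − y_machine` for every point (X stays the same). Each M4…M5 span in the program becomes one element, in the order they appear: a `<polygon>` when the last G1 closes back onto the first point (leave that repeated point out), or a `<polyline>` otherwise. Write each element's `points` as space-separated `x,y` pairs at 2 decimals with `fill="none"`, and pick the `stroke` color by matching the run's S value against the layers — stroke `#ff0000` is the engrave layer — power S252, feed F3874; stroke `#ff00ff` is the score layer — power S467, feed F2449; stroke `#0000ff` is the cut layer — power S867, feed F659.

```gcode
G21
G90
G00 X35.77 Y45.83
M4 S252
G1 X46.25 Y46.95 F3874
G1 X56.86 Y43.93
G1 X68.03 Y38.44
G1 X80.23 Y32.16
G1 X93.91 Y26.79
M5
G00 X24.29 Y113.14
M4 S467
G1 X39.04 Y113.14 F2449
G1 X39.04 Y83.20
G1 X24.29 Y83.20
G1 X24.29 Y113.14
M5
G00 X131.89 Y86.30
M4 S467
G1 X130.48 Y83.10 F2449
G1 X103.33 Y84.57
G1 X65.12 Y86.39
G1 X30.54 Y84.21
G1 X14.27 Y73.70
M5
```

<svg xmlns="http://www.w3.org/2000/svg" width="155.15mm" height="139.73mm" viewBox="0 0 155.15 139.73">
  <polyline points="35.77,93.90 46.25,92.78 56.86,95.80 68.03,101.29 80.23,107.57 93.91,112.94" fill="none" stroke="#ff0000"/>
  <polygon points="24.29,26.59 39.04,26.59 39.04,56.53 24.29,56.53" fill="none" stroke="#ff00ff"/>
  <polyline points="131.89,53.43 130.48,56.63 103.33,55.16 65.12,53.34 30.54,55.52 14.27,66.03" fill="none" stroke="#ff00ff"/>
</svg>

Each laser-on run becomes one SVG element. Flip Y back into SVG space with y_svg = 139.73 − y_machine.

Run 1: S252 ⇒ engrave layer `#ff0000`. The run is open, so emit a `<polyline>` with points (Y-flipped): 35.77,93.90 46.25,92.78 56.86,95.80 68.03,101.29 80.23,107.57 93.91,112.94.

Run 2: the run's S467 means `#ff00ff` (score). The run returns to its start, so emit a `<polygon>` with points (Y-flipped): 24.29,26.59 39.04,26.59 39.04,56.53 24.29,56.53.

Run 3: power S467 maps to stroke `#ff00ff` (score). The run is open, so emit a `<polyline>` with points (Y-flipped): 131.89,53.43 130.48,56.63 103.33,55.16 65.12,53.34 30.54,55.52 14.27,66.03.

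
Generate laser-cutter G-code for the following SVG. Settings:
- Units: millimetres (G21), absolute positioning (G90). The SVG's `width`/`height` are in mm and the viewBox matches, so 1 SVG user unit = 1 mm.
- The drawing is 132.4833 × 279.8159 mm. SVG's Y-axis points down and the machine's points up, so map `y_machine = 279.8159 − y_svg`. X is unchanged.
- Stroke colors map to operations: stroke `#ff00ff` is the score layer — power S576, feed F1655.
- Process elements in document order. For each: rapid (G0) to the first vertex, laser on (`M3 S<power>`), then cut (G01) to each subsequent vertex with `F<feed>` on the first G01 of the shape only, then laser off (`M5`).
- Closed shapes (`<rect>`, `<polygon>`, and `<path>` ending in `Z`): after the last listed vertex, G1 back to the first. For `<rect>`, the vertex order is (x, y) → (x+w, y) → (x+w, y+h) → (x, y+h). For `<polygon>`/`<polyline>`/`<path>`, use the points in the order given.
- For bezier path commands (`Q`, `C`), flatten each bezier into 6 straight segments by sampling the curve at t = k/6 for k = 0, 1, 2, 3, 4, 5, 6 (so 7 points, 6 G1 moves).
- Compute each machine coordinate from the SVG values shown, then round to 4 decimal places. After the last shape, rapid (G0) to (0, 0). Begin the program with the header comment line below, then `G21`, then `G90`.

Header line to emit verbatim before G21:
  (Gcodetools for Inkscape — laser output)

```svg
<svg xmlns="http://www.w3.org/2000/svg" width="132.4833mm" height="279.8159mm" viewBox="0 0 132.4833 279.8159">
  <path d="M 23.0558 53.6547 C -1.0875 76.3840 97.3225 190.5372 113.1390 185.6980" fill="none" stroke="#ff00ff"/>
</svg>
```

(Gcodetools for Inkscape — laser output)
G21
G90
G0 X23.0558 Y226.1612
M3 S576
G01 X20.2472 Y208.1520 F1655
G01 X32.1656 Y180.7505
G01 X53.1125 Y149.8014
G01 X77.3894 Y121.1496
G01 X99.2977 Y100.6402
G01 X113.1390 Y94.1179
M5
G0 X0.0000 Y0.0000

1 u = 1 mm; y_m = 279.8159 − y.

[1] `<path>` cubic bezier, #ff00ff→score S576 F1655: (23.0558,226.1612) → (20.2472,208.1520) → (32.1656,180.7505) → (53.1125,149.8014) → (77.3894,121.1496) → (99.2977,100.6402) → (113.1390,94.1179)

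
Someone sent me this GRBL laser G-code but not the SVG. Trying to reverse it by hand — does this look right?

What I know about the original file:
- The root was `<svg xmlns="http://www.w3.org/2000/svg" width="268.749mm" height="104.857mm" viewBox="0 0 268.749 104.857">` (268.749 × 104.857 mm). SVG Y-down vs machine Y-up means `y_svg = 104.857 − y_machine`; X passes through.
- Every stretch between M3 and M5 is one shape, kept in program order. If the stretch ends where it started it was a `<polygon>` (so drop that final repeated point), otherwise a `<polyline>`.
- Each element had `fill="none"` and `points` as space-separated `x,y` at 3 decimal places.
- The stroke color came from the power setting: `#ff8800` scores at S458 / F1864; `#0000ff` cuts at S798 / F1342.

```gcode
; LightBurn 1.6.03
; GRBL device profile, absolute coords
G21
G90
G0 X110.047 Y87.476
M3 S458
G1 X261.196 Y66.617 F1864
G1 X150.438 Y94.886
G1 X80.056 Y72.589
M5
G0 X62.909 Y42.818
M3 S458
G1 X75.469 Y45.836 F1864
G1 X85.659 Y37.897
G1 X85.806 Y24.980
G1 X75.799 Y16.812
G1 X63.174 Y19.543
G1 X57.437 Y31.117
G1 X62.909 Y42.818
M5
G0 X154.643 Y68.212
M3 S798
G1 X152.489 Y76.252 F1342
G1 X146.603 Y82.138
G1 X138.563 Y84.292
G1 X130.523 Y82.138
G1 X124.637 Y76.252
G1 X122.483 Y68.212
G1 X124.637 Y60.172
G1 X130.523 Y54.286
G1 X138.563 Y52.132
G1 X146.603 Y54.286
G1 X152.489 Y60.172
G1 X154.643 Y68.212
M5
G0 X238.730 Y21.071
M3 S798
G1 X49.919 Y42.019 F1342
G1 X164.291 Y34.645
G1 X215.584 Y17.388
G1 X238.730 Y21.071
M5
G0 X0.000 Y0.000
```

Each laser-on run becomes one SVG element. Flip Y back into SVG space with y_svg = 104.857 − y_machine.

Run 1: S458 ⇒ score layer `#ff8800`. The run is open, so emit a `<polyline>` with points (Y-flipped): 110.047,17.381 261.196,38.240 150.438,9.971 80.056,32.268.

Run 2: the run's S458 means `#ff8800` (score). The run returns to its start, so emit a `<polygon>` with points (Y-flipped): 62.909,62.039 75.469,59.021 85.659,66.960 85.806,79.877 75.799,88.045 63.174,85.314 57.437,73.740.

Run 3: the run's S798 means `#0000ff` (cut). The run returns to its start, so emit a `<polygon>` with points (Y-flipped): 154.643,36.645 152.489,28.605 146.603,22.719 138.563,20.565 130.523,22.719 124.637,28.605 122.483,36.645 124.637,44.685 130.523,50.571 138.563,52.725 146.603,50.571 152.489,44.685.

Run 4: the run's S798 means `#0000ff` (cut). The run returns to its start, so emit a `<polygon>` with points (Y-flipped): 238.730,83.786 49.919,62.838 164.291,70.212 215.584,87.469.

<svg xmlns="http://www.w3.org/2000/svg" width="268.749mm" height="104.857mm" viewBox="0 0 268.749 104.857">
  <polyline points="110.047,17.381 261.196,38.240 150.438,9.971 80.056,32.268" fill="none" stroke="#ff8800"/>
  <polygon points="62.909,62.039 75.469,59.021 85.659,66.960 85.806,79.877 75.799,88.045 63.174,85.314 57.437,73.740" fill="none" stroke="#ff8800"/>
  <polygon points="154.643,36.645 152.489,28.605 146.603,22.719 138.563,20.565 130.523,22.719 124.637,28.605 122.483,36.645 124.637,44.685 130.523,50.571 138.563,52.725 146.603,50.571 152.489,44.685" fill="none" stroke="#0000ff"/>
  <polygon points="238.730,83.786 49.919,62.838 164.291,70.212 215.584,87.469" fill="none" stroke="#0000ff"/>
</svg>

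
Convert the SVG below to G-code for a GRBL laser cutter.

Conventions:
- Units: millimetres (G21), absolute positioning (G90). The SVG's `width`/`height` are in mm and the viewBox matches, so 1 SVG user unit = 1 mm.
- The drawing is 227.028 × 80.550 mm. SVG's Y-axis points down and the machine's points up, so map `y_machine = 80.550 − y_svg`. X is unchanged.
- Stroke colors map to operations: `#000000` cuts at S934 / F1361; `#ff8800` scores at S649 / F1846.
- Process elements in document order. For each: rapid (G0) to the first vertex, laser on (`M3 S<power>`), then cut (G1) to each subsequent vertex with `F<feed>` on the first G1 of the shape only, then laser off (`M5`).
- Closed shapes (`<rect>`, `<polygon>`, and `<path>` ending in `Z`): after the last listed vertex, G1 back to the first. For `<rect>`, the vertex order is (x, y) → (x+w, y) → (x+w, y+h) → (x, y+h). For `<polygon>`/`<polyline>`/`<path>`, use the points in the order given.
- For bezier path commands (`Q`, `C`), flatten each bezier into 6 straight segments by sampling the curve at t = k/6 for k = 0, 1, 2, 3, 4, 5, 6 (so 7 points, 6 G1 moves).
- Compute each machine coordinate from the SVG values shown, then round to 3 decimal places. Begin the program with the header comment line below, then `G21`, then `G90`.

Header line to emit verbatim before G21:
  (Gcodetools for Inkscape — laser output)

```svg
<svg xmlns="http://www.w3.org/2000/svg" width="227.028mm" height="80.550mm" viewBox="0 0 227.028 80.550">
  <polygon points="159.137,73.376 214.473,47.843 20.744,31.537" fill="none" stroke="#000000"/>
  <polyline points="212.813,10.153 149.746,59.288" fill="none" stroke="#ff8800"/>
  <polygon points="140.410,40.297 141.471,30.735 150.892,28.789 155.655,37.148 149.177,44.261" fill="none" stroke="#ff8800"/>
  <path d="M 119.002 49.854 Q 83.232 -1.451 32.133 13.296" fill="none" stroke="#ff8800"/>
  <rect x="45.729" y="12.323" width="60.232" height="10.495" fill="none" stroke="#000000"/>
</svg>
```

(Gcodetools for Inkscape — laser output)
G21
G90
G0 X159.137 Y7.174
M3 S934
G1 X214.473 Y32.707 F1361
G1 X20.744 Y49.013
G1 X159.137 Y7.174
M5
G0 X212.813 Y70.397
M3 S649
G1 X149.746 Y21.262 F1846
M5
G0 X140.410 Y40.253
M3 S649
G1 X141.471 Y49.815 F1846
G1 X150.892 Y51.761
G1 X155.655 Y43.402
G1 X149.177 Y36.289
G1 X140.410 Y40.253
M5
G0 X119.002 Y30.696
M3 S649
G1 X106.653 Y45.963 F1846
G1 X93.452 Y57.560
G1 X79.400 Y65.488
G1 X64.496 Y69.746
G1 X48.740 Y70.335
G1 X32.133 Y67.254
M5
G0 X45.729 Y68.227
M3 S934
G1 X105.961 Y68.227 F1361
G1 X105.961 Y57.732
G1 X45.729 Y57.732
G1 X45.729 Y68.227
M5

1 u = 1 mm; y_m = 80.550 − y.

[1] `<polygon>` closed polygon, #000000→cut S934 F1361: (159.137,7.174) → (214.473,32.707) → (20.744,49.013) → (159.137,7.174) (closed)

[2] `<polyline>` line segment, #ff8800→score S649 F1846: (212.813,70.397) → (149.746,21.262)

[3] `<polygon>` regular polygon, #ff8800→score S649 F1846: (140.410,40.253) → (141.471,49.815) → (150.892,51.761) → (155.655,43.402) → (149.177,36.289) → (140.410,40.253) (closed)

[4] `<path>` quadratic bezier, #ff8800→score S649 F1846: (119.002,30.696) → (106.653,45.963) → (93.452,57.560) → (79.400,65.488) → (64.496,69.746) → (48.740,70.335) → (32.133,67.254)

[5] `<rect>` rectangle, #000000→cut S934 F1361: (45.729,68.227) → (105.961,68.227) → (105.961,57.732) → (45.729,57.732) → (45.729,68.227) (closed)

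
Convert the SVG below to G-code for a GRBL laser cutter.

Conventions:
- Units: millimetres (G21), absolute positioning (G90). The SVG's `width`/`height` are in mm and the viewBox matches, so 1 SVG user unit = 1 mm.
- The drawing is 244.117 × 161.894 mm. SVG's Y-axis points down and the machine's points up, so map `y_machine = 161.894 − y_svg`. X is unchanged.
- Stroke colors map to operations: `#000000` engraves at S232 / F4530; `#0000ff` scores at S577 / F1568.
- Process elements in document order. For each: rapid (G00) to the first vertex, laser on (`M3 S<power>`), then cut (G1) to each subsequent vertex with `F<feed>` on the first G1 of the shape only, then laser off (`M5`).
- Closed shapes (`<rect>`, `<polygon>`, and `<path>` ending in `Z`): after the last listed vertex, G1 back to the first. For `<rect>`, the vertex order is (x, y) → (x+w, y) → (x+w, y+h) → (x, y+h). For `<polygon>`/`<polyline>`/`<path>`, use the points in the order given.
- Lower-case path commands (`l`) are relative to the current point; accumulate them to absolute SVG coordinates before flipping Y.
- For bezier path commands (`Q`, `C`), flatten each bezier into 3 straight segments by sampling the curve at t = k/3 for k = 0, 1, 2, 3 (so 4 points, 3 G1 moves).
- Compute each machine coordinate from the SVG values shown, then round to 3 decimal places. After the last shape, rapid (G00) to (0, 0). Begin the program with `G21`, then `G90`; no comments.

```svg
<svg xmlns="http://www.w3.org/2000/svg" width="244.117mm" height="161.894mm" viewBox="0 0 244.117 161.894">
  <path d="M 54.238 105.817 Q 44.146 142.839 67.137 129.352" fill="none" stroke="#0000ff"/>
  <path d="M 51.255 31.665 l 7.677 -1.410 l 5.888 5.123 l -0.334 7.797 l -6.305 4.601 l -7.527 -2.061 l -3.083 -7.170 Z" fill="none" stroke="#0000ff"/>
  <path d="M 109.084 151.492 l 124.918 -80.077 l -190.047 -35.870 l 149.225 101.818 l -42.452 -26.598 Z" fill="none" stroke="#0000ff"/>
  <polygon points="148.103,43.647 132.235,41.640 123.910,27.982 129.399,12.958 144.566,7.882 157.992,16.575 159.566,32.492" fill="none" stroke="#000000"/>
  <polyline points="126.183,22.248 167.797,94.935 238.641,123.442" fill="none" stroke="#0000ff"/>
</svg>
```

G21
G90
G00 X54.238 Y56.077
M3 S577
G1 X51.186 Y37.008 F1568
G1 X55.486 Y29.163
G1 X67.137 Y32.542
M5
G00 X51.255 Y130.229
M3 S577
G1 X58.932 Y131.639 F1568
G1 X64.820 Y126.516
G1 X64.486 Y118.719
G1 X58.181 Y114.118
G1 X50.654 Y116.179
G1 X47.571 Y123.349
G1 X51.255 Y130.229
M5
G00 X109.084 Y10.402
M3 S577
G1 X234.002 Y90.479 F1568
G1 X43.955 Y126.349
G1 X193.180 Y24.531
G1 X150.728 Y51.129
G1 X109.084 Y10.402
M5
G00 X148.103 Y118.247
M3 S232
G1 X132.235 Y120.254 F4530
G1 X123.910 Y133.912
G1 X129.399 Y148.936
G1 X144.566 Y154.012
G1 X157.992 Y145.319
G1 X159.566 Y129.402
G1 X148.103 Y118.247
M5
G00 X126.183 Y139.646
M3 S577
G1 X167.797 Y66.959 F1568
G1 X238.641 Y38.452
M5
G00 X0.000 Y0.000

1 u = 1 mm; y_m = 161.894 − y.

[1] `<path>` quadratic bezier, #0000ff→score S577 F1568: (54.238,56.077) → (51.186,37.008) → (55.486,29.163) → (67.137,32.542)

[2] `<path>` regular polygon, #0000ff→score S577 F1568: (51.255,130.229) → (58.932,131.639) → (64.820,126.516) → (64.486,118.719) → (58.181,114.118) → (50.654,116.179) → (47.571,123.349) → (51.255,130.229) (closed)

[3] `<path>` closed polygon, #0000ff→score S577 F1568: (109.084,10.402) → (234.002,90.479) → (43.955,126.349) → (193.180,24.531) → (150.728,51.129) → (109.084,10.402) (closed)

[4] `<polygon>` regular polygon, #000000→engrave S232 F4530: (148.103,118.247) → (132.235,120.254) → (123.910,133.912) → (129.399,148.936) → (144.566,154.012) → (157.992,145.319) → (159.566,129.402) → (148.103,118.247) (closed)

[5] `<polyline>` open polyline, #0000ff→score S577 F1568: (126.183,139.646) → (167.797,66.959) → (238.641,38.452)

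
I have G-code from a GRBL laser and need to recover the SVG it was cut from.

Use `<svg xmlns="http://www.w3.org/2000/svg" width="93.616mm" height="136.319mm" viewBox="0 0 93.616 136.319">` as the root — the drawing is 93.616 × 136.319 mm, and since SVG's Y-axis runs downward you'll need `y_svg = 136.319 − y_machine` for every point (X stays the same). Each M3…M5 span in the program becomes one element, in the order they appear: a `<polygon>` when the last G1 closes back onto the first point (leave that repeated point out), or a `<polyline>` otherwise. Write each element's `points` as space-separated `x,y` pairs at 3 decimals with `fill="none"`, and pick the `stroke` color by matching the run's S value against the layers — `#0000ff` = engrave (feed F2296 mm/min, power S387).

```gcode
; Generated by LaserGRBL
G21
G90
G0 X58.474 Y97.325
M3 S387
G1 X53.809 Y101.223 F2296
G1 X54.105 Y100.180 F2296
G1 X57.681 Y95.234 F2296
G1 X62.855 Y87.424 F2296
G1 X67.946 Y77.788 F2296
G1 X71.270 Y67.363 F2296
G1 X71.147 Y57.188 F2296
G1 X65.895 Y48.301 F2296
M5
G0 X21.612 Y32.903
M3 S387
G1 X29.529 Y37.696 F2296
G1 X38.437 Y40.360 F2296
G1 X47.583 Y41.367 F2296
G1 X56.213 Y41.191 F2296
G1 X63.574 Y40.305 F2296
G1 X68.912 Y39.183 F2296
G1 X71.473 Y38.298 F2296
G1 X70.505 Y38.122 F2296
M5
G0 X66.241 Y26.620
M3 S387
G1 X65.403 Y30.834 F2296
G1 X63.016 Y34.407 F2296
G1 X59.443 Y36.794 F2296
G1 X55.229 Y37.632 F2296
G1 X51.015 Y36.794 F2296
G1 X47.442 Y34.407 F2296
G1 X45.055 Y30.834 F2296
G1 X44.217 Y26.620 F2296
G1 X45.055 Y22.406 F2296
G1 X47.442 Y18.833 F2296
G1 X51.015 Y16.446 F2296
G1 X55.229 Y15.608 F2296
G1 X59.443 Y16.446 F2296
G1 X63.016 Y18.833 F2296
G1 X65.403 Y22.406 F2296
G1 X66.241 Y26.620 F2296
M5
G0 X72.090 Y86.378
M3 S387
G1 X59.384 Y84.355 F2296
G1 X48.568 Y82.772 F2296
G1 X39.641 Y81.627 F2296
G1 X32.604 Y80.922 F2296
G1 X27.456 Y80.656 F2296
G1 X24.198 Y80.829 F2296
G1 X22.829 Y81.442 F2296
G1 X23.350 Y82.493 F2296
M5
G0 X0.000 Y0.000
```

<svg xmlns="http://www.w3.org/2000/svg" width="93.616mm" height="136.319mm" viewBox="0 0 93.616 136.319">
  <polyline points="58.474,38.994 53.809,35.096 54.105,36.139 57.681,41.085 62.855,48.895 67.946,58.531 71.270,68.956 71.147,79.131 65.895,88.018" fill="none" stroke="#0000ff"/>
  <polyline points="21.612,103.416 29.529,98.623 38.437,95.959 47.583,94.952 56.213,95.128 63.574,96.014 68.912,97.136 71.473,98.021 70.505,98.197" fill="none" stroke="#0000ff"/>
  <polygon points="66.241,109.699 65.403,105.485 63.016,101.912 59.443,99.525 55.229,98.687 51.015,99.525 47.442,101.912 45.055,105.485 44.217,109.699 45.055,113.913 47.442,117.486 51.015,119.873 55.229,120.711 59.443,119.873 63.016,117.486 65.403,113.913" fill="none" stroke="#0000ff"/>
  <polyline points="72.090,49.941 59.384,51.964 48.568,53.547 39.641,54.692 32.604,55.397 27.456,55.663 24.198,55.490 22.829,54.877 23.350,53.826" fill="none" stroke="#0000ff"/>
</svg>

Machine Y-up, SVG Y-down with viewBox height 136.319, so y_svg = 136.319 − y_machine; X carries over. Every run uses S387, so all elements get stroke `#0000ff` (engrave).

Run 1: The run is open, so emit a `<polyline>` with points (Y-flipped): 58.474,38.994 53.809,35.096 54.105,36.139 57.681,41.085 62.855,48.895 67.946,58.531 71.270,68.956 71.147,79.131 65.895,88.018.

Run 2: The run is open, so emit a `<polyline>` with points (Y-flipped): 21.612,103.416 29.529,98.623 38.437,95.959 47.583,94.952 56.213,95.128 63.574,96.014 68.912,97.136 71.473,98.021 70.505,98.197.

Run 3: The run returns to its start, so emit a `<polygon>` with points (Y-flipped): 66.241,109.699 65.403,105.485 63.016,101.912 59.443,99.525 55.229,98.687 51.015,99.525 47.442,101.912 45.055,105.485 44.217,109.699 45.055,113.913 47.442,117.486 51.015,119.873 55.229,120.711 59.443,119.873 63.016,117.486 65.403,113.913.

Run 4: The run is open, so emit a `<polyline>` with points (Y-flipped): 72.090,49.941 59.384,51.964 48.568,53.547 39.641,54.692 32.604,55.397 27.456,55.663 24.198,55.490 22.829,54.877 23.350,53.826.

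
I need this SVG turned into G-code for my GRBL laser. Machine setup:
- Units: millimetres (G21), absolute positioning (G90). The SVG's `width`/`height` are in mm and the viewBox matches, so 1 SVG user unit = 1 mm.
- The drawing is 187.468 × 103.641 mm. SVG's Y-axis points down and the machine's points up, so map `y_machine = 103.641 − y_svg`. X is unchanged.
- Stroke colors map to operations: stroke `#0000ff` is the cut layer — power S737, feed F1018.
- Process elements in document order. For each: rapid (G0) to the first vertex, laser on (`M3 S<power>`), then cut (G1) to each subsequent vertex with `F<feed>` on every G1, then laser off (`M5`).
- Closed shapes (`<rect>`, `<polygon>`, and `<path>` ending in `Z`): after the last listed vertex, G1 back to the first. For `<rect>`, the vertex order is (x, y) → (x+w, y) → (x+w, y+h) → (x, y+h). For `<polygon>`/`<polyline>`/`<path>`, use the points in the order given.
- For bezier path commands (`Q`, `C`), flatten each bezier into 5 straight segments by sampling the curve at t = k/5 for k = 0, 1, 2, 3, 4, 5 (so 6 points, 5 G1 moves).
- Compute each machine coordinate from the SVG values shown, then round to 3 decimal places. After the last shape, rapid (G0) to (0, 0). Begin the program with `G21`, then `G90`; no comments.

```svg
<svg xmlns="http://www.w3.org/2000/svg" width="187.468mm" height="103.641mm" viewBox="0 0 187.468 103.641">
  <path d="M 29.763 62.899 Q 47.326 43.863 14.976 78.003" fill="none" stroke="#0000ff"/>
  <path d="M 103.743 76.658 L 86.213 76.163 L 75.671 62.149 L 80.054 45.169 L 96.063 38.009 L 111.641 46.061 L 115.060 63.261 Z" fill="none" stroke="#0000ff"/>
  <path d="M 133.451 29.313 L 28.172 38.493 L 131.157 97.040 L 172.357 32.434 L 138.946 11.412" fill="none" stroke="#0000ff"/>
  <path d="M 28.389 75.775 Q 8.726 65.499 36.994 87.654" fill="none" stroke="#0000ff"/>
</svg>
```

G21
G90
G0 X29.763 Y40.742
M3 S737
G1 X34.792 Y46.229 F1018
G1 X35.827 Y47.463 F1018
G1 X32.870 Y44.442 F1018
G1 X25.919 Y37.167 F1018
G1 X14.976 Y25.638 F1018
M5
G0 X103.743 Y26.983
M3 S737
G1 X86.213 Y27.478 F1018
G1 X75.671 Y41.492 F1018
G1 X80.054 Y58.472 F1018
G1 X96.063 Y65.632 F1018
G1 X111.641 Y57.580 F1018
G1 X115.060 Y40.380 F1018
G1 X103.743 Y26.983 F1018
M5
G0 X133.451 Y74.328
M3 S737
G1 X28.172 Y65.148 F1018
G1 X131.157 Y6.601 F1018
G1 X172.357 Y71.207 F1018
G1 X138.946 Y92.229 F1018
M5
G0 X28.389 Y27.866
M3 S737
G1 X22.441 Y30.679 F1018
G1 X20.328 Y30.898 F1018
G1 X22.049 Y28.522 F1018
G1 X27.604 Y23.552 F1018
G1 X36.994 Y15.987 F1018
M5
G0 X0.000 Y0.000

1 u = 1 mm; y_m = 103.641 − y.

[1] `<path>` quadratic bezier, #0000ff→cut S737 F1018: (29.763,40.742) → (34.792,46.229) → (35.827,47.463) → (32.870,44.442) → (25.919,37.167) → (14.976,25.638)

[2] `<path>` regular polygon, #0000ff→cut S737 F1018: (103.743,26.983) → (86.213,27.478) → (75.671,41.492) → (80.054,58.472) → (96.063,65.632) → (111.641,57.580) → (115.060,40.380) → (103.743,26.983) (closed)

[3] `<path>` open polyline, #0000ff→cut S737 F1018: (133.451,74.328) → (28.172,65.148) → (131.157,6.601) → (172.357,71.207) → (138.946,92.229)

[4] `<path>` quadratic bezier, #0000ff→cut S737 F1018: (28.389,27.866) → (22.441,30.679) → (20.328,30.898) → (22.049,28.522) → (27.604,23.552) → (36.994,15.987)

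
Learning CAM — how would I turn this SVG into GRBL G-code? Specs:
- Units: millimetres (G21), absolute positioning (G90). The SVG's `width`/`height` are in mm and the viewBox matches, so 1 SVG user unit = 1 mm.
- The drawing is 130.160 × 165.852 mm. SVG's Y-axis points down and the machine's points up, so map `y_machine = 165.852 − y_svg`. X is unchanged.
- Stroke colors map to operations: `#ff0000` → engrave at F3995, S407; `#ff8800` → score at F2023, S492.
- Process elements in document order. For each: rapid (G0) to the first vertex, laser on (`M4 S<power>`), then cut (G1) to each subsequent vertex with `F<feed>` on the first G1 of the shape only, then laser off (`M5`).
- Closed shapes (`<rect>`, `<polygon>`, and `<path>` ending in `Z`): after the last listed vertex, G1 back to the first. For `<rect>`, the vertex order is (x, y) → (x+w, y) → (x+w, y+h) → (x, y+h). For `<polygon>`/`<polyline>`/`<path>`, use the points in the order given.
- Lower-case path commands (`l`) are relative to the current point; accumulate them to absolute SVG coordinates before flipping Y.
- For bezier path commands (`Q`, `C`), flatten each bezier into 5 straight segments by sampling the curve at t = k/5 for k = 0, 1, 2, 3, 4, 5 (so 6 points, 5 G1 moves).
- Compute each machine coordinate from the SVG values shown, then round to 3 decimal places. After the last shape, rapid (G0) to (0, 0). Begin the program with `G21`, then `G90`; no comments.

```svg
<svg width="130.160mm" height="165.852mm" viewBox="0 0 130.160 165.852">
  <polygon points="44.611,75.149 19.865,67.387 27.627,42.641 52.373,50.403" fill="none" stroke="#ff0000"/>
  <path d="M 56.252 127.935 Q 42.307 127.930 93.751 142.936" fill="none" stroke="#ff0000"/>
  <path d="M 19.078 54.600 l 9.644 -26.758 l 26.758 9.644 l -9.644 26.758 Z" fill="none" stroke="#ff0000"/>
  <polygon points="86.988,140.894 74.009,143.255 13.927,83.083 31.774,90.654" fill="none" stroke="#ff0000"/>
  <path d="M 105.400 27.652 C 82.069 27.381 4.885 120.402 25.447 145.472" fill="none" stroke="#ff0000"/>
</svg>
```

G21
G90
G0 X44.611 Y90.703
M4 S407
G1 X19.865 Y98.465 F3995
G1 X27.627 Y123.211
G1 X52.373 Y115.449
G1 X44.611 Y90.703
M5
G0 X56.252 Y37.917
M4 S407
G1 X53.290 Y37.319 F3995
G1 X55.558 Y35.519
G1 X63.058 Y32.519
G1 X75.789 Y28.318
G1 X93.751 Y22.916
M5
G0 X19.078 Y111.252
M4 S407
G1 X28.722 Y138.010 F3995
G1 X55.480 Y128.366
G1 X45.836 Y101.608
G1 X19.078 Y111.252
M5
G0 X86.988 Y24.958
M4 S407
G1 X74.009 Y22.597 F3995
G1 X13.927 Y82.769
G1 X31.774 Y75.198
G1 X86.988 Y24.958
M5
G0 X105.400 Y138.200
M4 S407
G1 X86.152 Y128.458 F3995
G1 X61.256 Y104.065
G1 X37.988 Y72.761
G1 X23.627 Y42.286
G1 X25.447 Y20.380
M5
G0 X0.000 Y0.000

Since the viewBox matches the mm dimensions, user units are millimetres directly. The only transform is the Y-flip y_m = 165.852 − y_svg.

Shape 1 is a regular polygon drawn with `<polygon>`. Its stroke #ff0000 means engrave at S407, F3995. After flipping Y the toolpath is (44.611,90.703) → (19.865,98.465) → (27.627,123.211) → (52.373,115.449) → (44.611,90.703), returning to the start.

Shape 2 is a quadratic bezier drawn with `<path>`. Its stroke #ff0000 means engrave at S407, F3995. After flipping Y the toolpath is (56.252,37.917) → (53.290,37.319) → (55.558,35.519) → (63.058,32.519) → (75.789,28.318) → (93.751,22.916).

Shape 3 is a regular polygon drawn with `<path>`. Its stroke #ff0000 means engrave at S407, F3995. After flipping Y the toolpath is (19.078,111.252) → (28.722,138.010) → (55.480,128.366) → (45.836,101.608) → (19.078,111.252), returning to the start.

Shape 4 is a closed polygon drawn with `<polygon>`. Its stroke #ff0000 means engrave at S407, F3995. After flipping Y the toolpath is (86.988,24.958) → (74.009,22.597) → (13.927,82.769) → (31.774,75.198) → (86.988,24.958), returning to the start.

Shape 5 is a cubic bezier drawn with `<path>`. Its stroke #ff0000 means engrave at S407, F3995. After flipping Y the toolpath is (105.400,138.200) → (86.152,128.458) → (61.256,104.065) → (37.988,72.761) → (23.627,42.286) → (25.447,20.380).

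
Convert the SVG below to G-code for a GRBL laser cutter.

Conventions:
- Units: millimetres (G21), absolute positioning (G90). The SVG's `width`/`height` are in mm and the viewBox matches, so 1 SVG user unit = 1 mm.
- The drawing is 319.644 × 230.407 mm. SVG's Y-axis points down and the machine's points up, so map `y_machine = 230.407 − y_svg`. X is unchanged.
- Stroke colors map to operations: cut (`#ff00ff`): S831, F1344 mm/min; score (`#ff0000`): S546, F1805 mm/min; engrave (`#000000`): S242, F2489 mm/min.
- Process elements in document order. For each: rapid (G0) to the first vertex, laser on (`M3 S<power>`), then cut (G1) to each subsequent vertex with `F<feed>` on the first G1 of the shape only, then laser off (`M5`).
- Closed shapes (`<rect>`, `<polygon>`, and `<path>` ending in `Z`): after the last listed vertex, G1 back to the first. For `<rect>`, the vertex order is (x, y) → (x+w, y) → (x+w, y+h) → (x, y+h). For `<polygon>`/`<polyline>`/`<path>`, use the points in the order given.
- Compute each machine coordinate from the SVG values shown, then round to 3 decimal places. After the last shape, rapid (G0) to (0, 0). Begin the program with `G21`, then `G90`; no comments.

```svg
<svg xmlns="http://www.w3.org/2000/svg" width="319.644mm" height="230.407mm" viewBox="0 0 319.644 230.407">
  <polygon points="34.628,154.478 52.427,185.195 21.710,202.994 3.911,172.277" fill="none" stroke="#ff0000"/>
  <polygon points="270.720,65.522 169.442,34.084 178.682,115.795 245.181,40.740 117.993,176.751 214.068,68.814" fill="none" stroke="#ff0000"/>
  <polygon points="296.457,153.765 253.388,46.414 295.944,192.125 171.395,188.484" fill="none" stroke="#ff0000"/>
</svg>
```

G21
G90
G0 X34.628 Y75.929
M3 S546
G1 X52.427 Y45.212 F1805
G1 X21.710 Y27.413
G1 X3.911 Y58.130
G1 X34.628 Y75.929
M5
G0 X270.720 Y164.885
M3 S546
G1 X169.442 Y196.323 F1805
G1 X178.682 Y114.612
G1 X245.181 Y189.667
G1 X117.993 Y53.656
G1 X214.068 Y161.593
G1 X270.720 Y164.885
M5
G0 X296.457 Y76.642
M3 S546
G1 X253.388 Y183.993 F1805
G1 X295.944 Y38.282
G1 X171.395 Y41.923
G1 X296.457 Y76.642
M5
G0 X0.000 Y0.000

Since the viewBox matches the mm dimensions, user units are millimetres directly. The only transform is the Y-flip y_m = 230.407 − y_svg.

Shape 1 is a regular polygon drawn with `<polygon>`. Its stroke #ff0000 means score at S546, F1805. After flipping Y the toolpath is (34.628,75.929) → (52.427,45.212) → (21.710,27.413) → (3.911,58.130) → (34.628,75.929), returning to the start.

Shape 2 is a closed polygon drawn with `<polygon>`. Its stroke #ff0000 means score at S546, F1805. After flipping Y the toolpath is (270.720,164.885) → (169.442,196.323) → (178.682,114.612) → (245.181,189.667) → (117.993,53.656) → (214.068,161.593) → (270.720,164.885), returning to the start.

Shape 3 is a closed polygon drawn with `<polygon>`. Its stroke #ff0000 means score at S546, F1805. After flipping Y the toolpath is (296.457,76.642) → (253.388,183.993) → (295.944,38.282) → (171.395,41.923) → (296.457,76.642), returning to the start.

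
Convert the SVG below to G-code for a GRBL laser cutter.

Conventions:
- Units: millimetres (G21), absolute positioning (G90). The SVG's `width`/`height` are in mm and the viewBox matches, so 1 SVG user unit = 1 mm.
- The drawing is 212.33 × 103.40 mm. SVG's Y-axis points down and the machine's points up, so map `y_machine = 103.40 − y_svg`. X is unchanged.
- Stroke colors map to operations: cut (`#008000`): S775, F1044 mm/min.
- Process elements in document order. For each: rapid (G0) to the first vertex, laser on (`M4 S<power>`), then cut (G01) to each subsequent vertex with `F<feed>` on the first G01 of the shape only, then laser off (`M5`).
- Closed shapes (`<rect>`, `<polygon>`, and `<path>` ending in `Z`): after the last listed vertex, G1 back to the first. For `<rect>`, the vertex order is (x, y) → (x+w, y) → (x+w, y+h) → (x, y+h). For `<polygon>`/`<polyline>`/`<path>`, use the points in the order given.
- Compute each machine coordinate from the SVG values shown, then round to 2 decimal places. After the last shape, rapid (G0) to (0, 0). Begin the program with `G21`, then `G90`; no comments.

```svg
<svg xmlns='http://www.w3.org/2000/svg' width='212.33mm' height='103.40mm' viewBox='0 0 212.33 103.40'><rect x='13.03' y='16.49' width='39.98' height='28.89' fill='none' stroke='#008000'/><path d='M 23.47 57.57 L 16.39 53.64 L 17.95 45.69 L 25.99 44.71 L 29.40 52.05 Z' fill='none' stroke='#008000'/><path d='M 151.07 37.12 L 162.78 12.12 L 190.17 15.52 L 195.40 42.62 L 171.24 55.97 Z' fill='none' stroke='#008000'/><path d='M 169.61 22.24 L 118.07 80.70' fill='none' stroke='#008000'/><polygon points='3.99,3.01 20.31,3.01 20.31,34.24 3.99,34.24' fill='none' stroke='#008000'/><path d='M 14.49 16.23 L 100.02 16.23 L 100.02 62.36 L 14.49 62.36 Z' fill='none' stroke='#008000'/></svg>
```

G21
G90
G0 X13.03 Y86.91
M4 S775
G01 X53.01 Y86.91 F1044
G01 X53.01 Y58.02
G01 X13.03 Y58.02
G01 X13.03 Y86.91
M5
G0 X23.47 Y45.83
M4 S775
G01 X16.39 Y49.76 F1044
G01 X17.95 Y57.71
G01 X25.99 Y58.69
G01 X29.40 Y51.35
G01 X23.47 Y45.83
M5
G0 X151.07 Y66.28
M4 S775
G01 X162.78 Y91.28 F1044
G01 X190.17 Y87.88
G01 X195.40 Y60.78
G01 X171.24 Y47.43
G01 X151.07 Y66.28
M5
G0 X169.61 Y81.16
M4 S775
G01 X118.07 Y22.70 F1044
M5
G0 X3.99 Y100.39
M4 S775
G01 X20.31 Y100.39 F1044
G01 X20.31 Y69.16
G01 X3.99 Y69.16
G01 X3.99 Y100.39
M5
G0 X14.49 Y87.17
M4 S775
G01 X100.02 Y87.17 F1044
G01 X100.02 Y41.04
G01 X14.49 Y41.04
G01 X14.49 Y87.17
M5
G0 X0.00 Y0.00

1 u = 1 mm; y_m = 103.40 − y.

[1] `<rect>` rectangle, #008000→cut S775 F1044: (13.03,86.91) → (53.01,86.91) → (53.01,58.02) → (13.03,58.02) → (13.03,86.91) (closed)

[2] `<path>` regular polygon, #008000→cut S775 F1044: (23.47,45.83) → (16.39,49.76) → (17.95,57.71) → (25.99,58.69) → (29.40,51.35) → (23.47,45.83) (closed)

[3] `<path>` regular polygon, #008000→cut S775 F1044: (151.07,66.28) → (162.78,91.28) → (190.17,87.88) → (195.40,60.78) → (171.24,47.43) → (151.07,66.28) (closed)

[4] `<path>` line segment, #008000→cut S775 F1044: (169.61,81.16) → (118.07,22.70)

[5] `<polygon>` rectangle, #008000→cut S775 F1044: (3.99,100.39) → (20.31,100.39) → (20.31,69.16) → (3.99,69.16) → (3.99,100.39) (closed)

[6] `<path>` rectangle, #008000→cut S775 F1044: (14.49,87.17) → (100.02,87.17) → (100.02,41.04) → (14.49,41.04) → (14.49,87.17) (closed)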